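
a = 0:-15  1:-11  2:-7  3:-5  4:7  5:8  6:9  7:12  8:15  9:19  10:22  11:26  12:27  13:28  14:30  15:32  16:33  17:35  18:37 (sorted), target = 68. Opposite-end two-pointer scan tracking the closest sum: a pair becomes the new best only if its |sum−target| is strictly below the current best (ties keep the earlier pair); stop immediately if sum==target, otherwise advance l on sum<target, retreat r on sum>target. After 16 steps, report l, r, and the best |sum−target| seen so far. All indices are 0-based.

[0,18] -15+37=22 d=46 * → l++
[1,18] -11+37=26 d=42 * → l++
[2,18] -7+37=30 d=38 * → l++
[3,18] -5+37=32 d=36 * → l++
[4,18] 7+37=44 d=24 * → l++
[5,18] 8+37=45 d=23 * → l++
[6,18] 9+37=46 d=22 * → l++
[7,18] 12+37=49 d=19 * → l++
[8,18] 15+37=52 d=16 * → l++
[9,18] 19+37=56 d=12 * → l++
[10,18] 22+37=59 d=9 * → l++
[11,18] 26+37=63 d=5 * → l++
[12,18] 27+37=64 d=4 * → l++
[13,18] 28+37=65 d=3 * → l++
[14,18] 30+37=67 d=1 * → l++
[15,18] 32+37=69 d=1 → r--

l=15, r=17, best |Δ|=1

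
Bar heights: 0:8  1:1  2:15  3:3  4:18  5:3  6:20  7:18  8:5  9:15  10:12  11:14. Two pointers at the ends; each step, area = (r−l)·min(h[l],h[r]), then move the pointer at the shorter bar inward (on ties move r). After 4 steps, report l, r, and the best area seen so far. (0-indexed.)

l=2, r=9, best area=126

[0,11] min(8,14)*11=88 best=88 * → l++
[1,11] min(1,14)*10=10 best=88 → l++
[2,11] min(15,14)*9=126 best=126 * → r--
[2,10] min(15,12)*8=96 best=126 → r--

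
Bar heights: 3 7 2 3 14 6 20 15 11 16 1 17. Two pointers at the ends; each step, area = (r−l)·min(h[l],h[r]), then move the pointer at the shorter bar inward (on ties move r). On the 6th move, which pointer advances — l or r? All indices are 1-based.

[1,12] min(3,17)*11=33 best=33 * → l++
[2,12] min(7,17)*10=70 best=70 * → l++
[3,12] min(2,17)*9=18 best=70 → l++
[4,12] min(3,17)*8=24 best=70 → l++
[5,12] min(14,17)*7=98 best=98 * → l++
[6,12] min(6,17)*6=36 best=98 → l++

l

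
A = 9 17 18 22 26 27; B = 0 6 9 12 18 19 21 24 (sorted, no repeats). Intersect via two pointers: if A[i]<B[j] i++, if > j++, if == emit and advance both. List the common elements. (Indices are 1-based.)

intersection = [9, 18]

i=1 j=1: 9>0, j++
i=1 j=2: 9>6, j++
i=1 j=3: 9==9 emit, i++,j++
i=2 j=4: 17>12, j++
i=2 j=5: 17<18, i++
i=3 j=5: 18==18 emit, i++,j++
i=4 j=6: 22>19, j++
i=4 j=7: 22>21, j++
i=4 j=8: 22<24, i++
i=5 j=8: 26>24, j++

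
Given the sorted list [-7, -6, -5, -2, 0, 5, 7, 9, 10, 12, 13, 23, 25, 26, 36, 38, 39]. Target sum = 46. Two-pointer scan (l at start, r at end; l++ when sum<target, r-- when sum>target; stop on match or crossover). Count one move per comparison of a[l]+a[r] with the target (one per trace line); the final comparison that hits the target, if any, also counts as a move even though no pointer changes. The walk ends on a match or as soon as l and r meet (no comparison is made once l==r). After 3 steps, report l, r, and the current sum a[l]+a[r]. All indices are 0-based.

[0,16] -7+39=32 <46 → l++
[1,16] -6+39=33 <46 → l++
[2,16] -5+39=34 <46 → l++

l=3, r=16, sum=37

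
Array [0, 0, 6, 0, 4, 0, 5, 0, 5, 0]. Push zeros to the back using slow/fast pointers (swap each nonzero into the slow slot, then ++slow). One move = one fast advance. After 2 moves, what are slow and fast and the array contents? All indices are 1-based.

(s=1,f=1) a[fast]=0 → fast++
(s=1,f=2) a[fast]=0 → fast++

slow=1, fast=3, a=[0, 0, 6, 0, 4, 0, 5, 0, 5, 0]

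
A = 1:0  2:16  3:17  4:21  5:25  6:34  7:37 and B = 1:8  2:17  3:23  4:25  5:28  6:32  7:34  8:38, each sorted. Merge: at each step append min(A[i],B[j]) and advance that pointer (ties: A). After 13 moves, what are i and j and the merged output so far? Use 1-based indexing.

i=7, j=8, merged so far=[0, 8, 16, 17, 17, 21, 23, 25, 25, 28, 32, 34, 34]

[i=1,j=1] A[i]=0<=B[j]=8 take 0 → i++
[i=2,j=1] A[i]=16>B[j]=8 take 8 → j++
[i=2,j=2] A[i]=16<=B[j]=17 take 16 → i++
[i=3,j=2] A[i]=17<=B[j]=17 take 17 → i++
[i=4,j=2] A[i]=21>B[j]=17 take 17 → j++
[i=4,j=3] A[i]=21<=B[j]=23 take 21 → i++
[i=5,j=3] A[i]=25>B[j]=23 take 23 → j++
[i=5,j=4] A[i]=25<=B[j]=25 take 25 → i++
[i=6,j=4] A[i]=34>B[j]=25 take 25 → j++
[i=6,j=5] A[i]=34>B[j]=28 take 28 → j++
[i=6,j=6] A[i]=34>B[j]=32 take 32 → j++
[i=6,j=7] A[i]=34<=B[j]=34 take 34 → i++
[i=7,j=7] A[i]=37>B[j]=34 take 34 → j++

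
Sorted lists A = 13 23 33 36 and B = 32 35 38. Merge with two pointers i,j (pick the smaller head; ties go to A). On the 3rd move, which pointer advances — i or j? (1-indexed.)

j

i=1 j=1: A[i]=13<=B[j]=32 take 13, i++
i=2 j=1: A[i]=23<=B[j]=32 take 23, i++
i=3 j=1: A[i]=33>B[j]=32 take 32, j++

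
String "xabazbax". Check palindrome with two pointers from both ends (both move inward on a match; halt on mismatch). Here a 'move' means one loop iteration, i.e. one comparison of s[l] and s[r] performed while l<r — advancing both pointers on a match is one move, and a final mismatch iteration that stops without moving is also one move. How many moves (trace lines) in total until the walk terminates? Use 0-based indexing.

[0,7] 'x'=='x' → l++,r--
[1,6] 'a'=='a' → l++,r--
[2,5] 'b'=='b' → l++,r--
[3,4] 'a'!='z' → stop

4 moves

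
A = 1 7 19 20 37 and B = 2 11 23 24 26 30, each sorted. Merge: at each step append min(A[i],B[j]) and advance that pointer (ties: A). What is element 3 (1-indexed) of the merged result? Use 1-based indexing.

[i=1,j=1] A[i]=1<=B[j]=2 take 1 → i++
[i=2,j=1] A[i]=7>B[j]=2 take 2 → j++
[i=2,j=2] A[i]=7<=B[j]=11 take 7 → i++
[i=3,j=2] A[i]=19>B[j]=11 take 11 → j++
[i=3,j=3] A[i]=19<=B[j]=23 take 19 → i++
[i=4,j=3] A[i]=20<=B[j]=23 take 20 → i++
[i=5,j=3] A[i]=37>B[j]=23 take 23 → j++
[i=5,j=4] A[i]=37>B[j]=24 take 24 → j++
[i=5,j=5] A[i]=37>B[j]=26 take 26 → j++
[i=5,j=6] A[i]=37>B[j]=30 take 30 → j++
[i=5,j=7] B done, take A[i]=37 → i++

merged[3] = 7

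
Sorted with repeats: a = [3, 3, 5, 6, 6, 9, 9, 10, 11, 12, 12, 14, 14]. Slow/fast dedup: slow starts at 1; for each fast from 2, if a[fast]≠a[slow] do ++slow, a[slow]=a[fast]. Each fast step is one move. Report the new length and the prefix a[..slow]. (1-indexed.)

slow=1 fast=2: a[fast]=3=a[slow] dup, fast++
slow=1 fast=3: a[fast]=5≠a[slow]=3 write a[2]=5, slow++,fast++
slow=2 fast=4: a[fast]=6≠a[slow]=5 write a[3]=6, slow++,fast++
slow=3 fast=5: a[fast]=6=a[slow] dup, fast++
slow=3 fast=6: a[fast]=9≠a[slow]=6 write a[4]=9, slow++,fast++
slow=4 fast=7: a[fast]=9=a[slow] dup, fast++
slow=4 fast=8: a[fast]=10≠a[slow]=9 write a[5]=10, slow++,fast++
slow=5 fast=9: a[fast]=11≠a[slow]=10 write a[6]=11, slow++,fast++
slow=6 fast=10: a[fast]=12≠a[slow]=11 write a[7]=12, slow++,fast++
slow=7 fast=11: a[fast]=12=a[slow] dup, fast++
slow=7 fast=12: a[fast]=14≠a[slow]=12 write a[8]=14, slow++,fast++
slow=8 fast=13: a[fast]=14=a[slow] dup, fast++

length 8; prefix = [3, 5, 6, 9, 10, 11, 12, 14]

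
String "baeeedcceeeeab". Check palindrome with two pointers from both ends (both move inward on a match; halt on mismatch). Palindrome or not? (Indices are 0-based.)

[0,13] 'b'=='b' → l++,r--
[1,12] 'a'=='a' → l++,r--
[2,11] 'e'=='e' → l++,r--
[3,10] 'e'=='e' → l++,r--
[4,9] 'e'=='e' → l++,r--
[5,8] 'd'!='e' → stop

not a palindrome (mismatch at 5,8)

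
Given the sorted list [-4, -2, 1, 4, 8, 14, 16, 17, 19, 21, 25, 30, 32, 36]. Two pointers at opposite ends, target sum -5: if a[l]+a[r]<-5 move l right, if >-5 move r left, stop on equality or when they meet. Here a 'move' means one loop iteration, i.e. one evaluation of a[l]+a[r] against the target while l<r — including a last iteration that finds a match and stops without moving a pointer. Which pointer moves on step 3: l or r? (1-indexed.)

[1,14] -4+36=32 >-5 → r--
[1,13] -4+32=28 >-5 → r--
[1,12] -4+30=26 >-5 → r--

r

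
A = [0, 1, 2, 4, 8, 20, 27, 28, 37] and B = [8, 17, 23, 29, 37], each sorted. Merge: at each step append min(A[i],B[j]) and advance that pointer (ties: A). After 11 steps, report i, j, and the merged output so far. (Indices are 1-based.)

[i=1,j=1] A[i]=0<=B[j]=8 take 0 → i++
[i=2,j=1] A[i]=1<=B[j]=8 take 1 → i++
[i=3,j=1] A[i]=2<=B[j]=8 take 2 → i++
[i=4,j=1] A[i]=4<=B[j]=8 take 4 → i++
[i=5,j=1] A[i]=8<=B[j]=8 take 8 → i++
[i=6,j=1] A[i]=20>B[j]=8 take 8 → j++
[i=6,j=2] A[i]=20>B[j]=17 take 17 → j++
[i=6,j=3] A[i]=20<=B[j]=23 take 20 → i++
[i=7,j=3] A[i]=27>B[j]=23 take 23 → j++
[i=7,j=4] A[i]=27<=B[j]=29 take 27 → i++
[i=8,j=4] A[i]=28<=B[j]=29 take 28 → i++

i=9, j=4, merged so far=[0, 1, 2, 4, 8, 8, 17, 20, 23, 27, 28]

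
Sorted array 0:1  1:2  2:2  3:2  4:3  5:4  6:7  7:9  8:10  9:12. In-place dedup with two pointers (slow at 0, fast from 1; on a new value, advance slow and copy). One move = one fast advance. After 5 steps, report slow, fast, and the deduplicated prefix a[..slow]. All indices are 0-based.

slow=3, fast=6, prefix=[1, 2, 3, 4]

slow=0 fast=1: a[fast]=2≠a[slow]=1 write a[1]=2, slow++,fast++
slow=1 fast=2: a[fast]=2=a[slow] dup, fast++
slow=1 fast=3: a[fast]=2=a[slow] dup, fast++
slow=1 fast=4: a[fast]=3≠a[slow]=2 write a[2]=3, slow++,fast++
slow=2 fast=5: a[fast]=4≠a[slow]=3 write a[3]=4, slow++,fast++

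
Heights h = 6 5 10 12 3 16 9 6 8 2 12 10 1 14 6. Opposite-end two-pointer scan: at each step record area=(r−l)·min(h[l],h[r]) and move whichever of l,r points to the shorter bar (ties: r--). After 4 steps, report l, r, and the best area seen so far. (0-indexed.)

[0,14] min(6,6)*14=84 best=84 * → r--
[0,13] min(6,14)*13=78 best=84 → l++
[1,13] min(5,14)*12=60 best=84 → l++
[2,13] min(10,14)*11=110 best=110 * → l++

l=3, r=13, best area=110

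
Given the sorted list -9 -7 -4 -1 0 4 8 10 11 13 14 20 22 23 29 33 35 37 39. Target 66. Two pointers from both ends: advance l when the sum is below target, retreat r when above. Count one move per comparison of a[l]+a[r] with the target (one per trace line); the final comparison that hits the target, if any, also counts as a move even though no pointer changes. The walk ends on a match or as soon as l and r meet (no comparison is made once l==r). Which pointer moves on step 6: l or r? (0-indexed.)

l=0 r=18: -9+39=30 <66, l++
l=1 r=18: -7+39=32 <66, l++
l=2 r=18: -4+39=35 <66, l++
l=3 r=18: -1+39=38 <66, l++
l=4 r=18: 0+39=39 <66, l++
l=5 r=18: 4+39=43 <66, l++

l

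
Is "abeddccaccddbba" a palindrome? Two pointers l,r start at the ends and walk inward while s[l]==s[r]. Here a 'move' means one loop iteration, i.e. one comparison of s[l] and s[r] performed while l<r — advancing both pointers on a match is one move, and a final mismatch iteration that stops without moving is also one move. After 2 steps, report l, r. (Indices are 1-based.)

l=1 r=15: 'a'=='a', l++,r--
l=2 r=14: 'b'=='b', l++,r--

l=3, r=13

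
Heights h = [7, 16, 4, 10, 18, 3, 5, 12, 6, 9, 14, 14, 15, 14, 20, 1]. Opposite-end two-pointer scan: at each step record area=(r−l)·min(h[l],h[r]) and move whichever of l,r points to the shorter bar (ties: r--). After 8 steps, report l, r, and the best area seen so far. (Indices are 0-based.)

l=7, r=14, best area=208

l=0 r=15: min(7,1)*15=15 best=15 *, r--
l=0 r=14: min(7,20)*14=98 best=98 *, l++
l=1 r=14: min(16,20)*13=208 best=208 *, l++
l=2 r=14: min(4,20)*12=48 best=208, l++
l=3 r=14: min(10,20)*11=110 best=208, l++
l=4 r=14: min(18,20)*10=180 best=208, l++
l=5 r=14: min(3,20)*9=27 best=208, l++
l=6 r=14: min(5,20)*8=40 best=208, l++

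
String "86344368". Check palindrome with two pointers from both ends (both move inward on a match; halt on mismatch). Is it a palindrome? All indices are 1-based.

palindrome

[1,8] '8'=='8' → l++,r--
[2,7] '6'=='6' → l++,r--
[3,6] '3'=='3' → l++,r--
[4,5] '4'=='4' → l++,r--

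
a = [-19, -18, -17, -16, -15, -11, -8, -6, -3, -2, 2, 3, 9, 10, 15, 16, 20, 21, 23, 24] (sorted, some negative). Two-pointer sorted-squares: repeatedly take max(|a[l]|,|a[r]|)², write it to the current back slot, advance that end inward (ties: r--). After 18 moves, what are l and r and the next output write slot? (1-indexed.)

[1,20] |-19|<=|24| out[20]=576 → r--
[1,19] |-19|<=|23| out[19]=529 → r--
[1,18] |-19|<=|21| out[18]=441 → r--
[1,17] |-19|<=|20| out[17]=400 → r--
[1,16] |-19|>|16| out[16]=361 → l++
[2,16] |-18|>|16| out[15]=324 → l++
[3,16] |-17|>|16| out[14]=289 → l++
[4,16] |-16|<=|16| out[13]=256 → r--
[4,15] |-16|>|15| out[12]=256 → l++
[5,15] |-15|<=|15| out[11]=225 → r--
[5,14] |-15|>|10| out[10]=225 → l++
[6,14] |-11|>|10| out[9]=121 → l++
[7,14] |-8|<=|10| out[8]=100 → r--
[7,13] |-8|<=|9| out[7]=81 → r--
[7,12] |-8|>|3| out[6]=64 → l++
[8,12] |-6|>|3| out[5]=36 → l++
[9,12] |-3|<=|3| out[4]=9 → r--
[9,11] |-3|>|2| out[3]=9 → l++

l=10, r=11, next write slot=2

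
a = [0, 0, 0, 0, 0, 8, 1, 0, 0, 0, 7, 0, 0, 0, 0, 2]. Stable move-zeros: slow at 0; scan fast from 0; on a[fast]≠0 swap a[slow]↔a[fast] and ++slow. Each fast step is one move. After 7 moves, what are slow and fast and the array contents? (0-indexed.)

slow=2, fast=7, a=[8, 1, 0, 0, 0, 0, 0, 0, 0, 0, 7, 0, 0, 0, 0, 2]

slow=0 fast=0: a[fast]=0, fast++
slow=0 fast=1: a[fast]=0, fast++
slow=0 fast=2: a[fast]=0, fast++
slow=0 fast=3: a[fast]=0, fast++
slow=0 fast=4: a[fast]=0, fast++
slow=0 fast=5: a[fast]=8≠0 swap→a[0]=8, slow++,fast++
slow=1 fast=6: a[fast]=1≠0 swap→a[1]=1, slow++,fast++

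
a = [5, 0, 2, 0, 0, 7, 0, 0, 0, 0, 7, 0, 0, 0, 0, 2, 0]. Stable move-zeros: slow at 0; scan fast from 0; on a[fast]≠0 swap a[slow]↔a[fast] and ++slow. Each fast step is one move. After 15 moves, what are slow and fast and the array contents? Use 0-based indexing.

slow=0 fast=0: a[fast]=5≠0 swap→a[0]=5, slow++,fast++
slow=1 fast=1: a[fast]=0, fast++
slow=1 fast=2: a[fast]=2≠0 swap→a[1]=2, slow++,fast++
slow=2 fast=3: a[fast]=0, fast++
slow=2 fast=4: a[fast]=0, fast++
slow=2 fast=5: a[fast]=7≠0 swap→a[2]=7, slow++,fast++
slow=3 fast=6: a[fast]=0, fast++
slow=3 fast=7: a[fast]=0, fast++
slow=3 fast=8: a[fast]=0, fast++
slow=3 fast=9: a[fast]=0, fast++
slow=3 fast=10: a[fast]=7≠0 swap→a[3]=7, slow++,fast++
slow=4 fast=11: a[fast]=0, fast++
slow=4 fast=12: a[fast]=0, fast++
slow=4 fast=13: a[fast]=0, fast++
slow=4 fast=14: a[fast]=0, fast++

slow=4, fast=15, a=[5, 2, 7, 7, 0, 0, 0, 0, 0, 0, 0, 0, 0, 0, 0, 2, 0]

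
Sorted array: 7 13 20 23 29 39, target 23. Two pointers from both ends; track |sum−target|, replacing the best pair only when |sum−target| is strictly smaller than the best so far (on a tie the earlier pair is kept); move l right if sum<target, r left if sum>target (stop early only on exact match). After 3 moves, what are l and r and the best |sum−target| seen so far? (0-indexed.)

l=0, r=2, best |Δ|=7

l=0 r=5: 7+39=46 d=23 *, r--
l=0 r=4: 7+29=36 d=13 *, r--
l=0 r=3: 7+23=30 d=7 *, r--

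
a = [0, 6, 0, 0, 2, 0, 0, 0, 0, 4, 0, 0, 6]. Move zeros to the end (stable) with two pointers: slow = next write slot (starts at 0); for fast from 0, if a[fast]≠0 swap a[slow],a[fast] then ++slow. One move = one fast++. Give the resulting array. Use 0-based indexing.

(s=0,f=0) a[fast]=0 → fast++
(s=0,f=1) a[fast]=6≠0 swap→a[0]=6 → slow++,fast++
(s=1,f=2) a[fast]=0 → fast++
(s=1,f=3) a[fast]=0 → fast++
(s=1,f=4) a[fast]=2≠0 swap→a[1]=2 → slow++,fast++
(s=2,f=5) a[fast]=0 → fast++
(s=2,f=6) a[fast]=0 → fast++
(s=2,f=7) a[fast]=0 → fast++
(s=2,f=8) a[fast]=0 → fast++
(s=2,f=9) a[fast]=4≠0 swap→a[2]=4 → slow++,fast++
(s=3,f=10) a[fast]=0 → fast++
(s=3,f=11) a[fast]=0 → fast++
(s=3,f=12) a[fast]=6≠0 swap→a[3]=6 → slow++,fast++

[6, 2, 4, 6, 0, 0, 0, 0, 0, 0, 0, 0, 0]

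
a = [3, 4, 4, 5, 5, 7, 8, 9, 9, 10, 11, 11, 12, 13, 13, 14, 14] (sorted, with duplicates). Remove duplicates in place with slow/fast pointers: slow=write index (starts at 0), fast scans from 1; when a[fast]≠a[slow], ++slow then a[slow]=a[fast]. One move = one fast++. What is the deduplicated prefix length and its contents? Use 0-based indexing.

slow=0 fast=1: a[fast]=4≠a[slow]=3 write a[1]=4, slow++,fast++
slow=1 fast=2: a[fast]=4=a[slow] dup, fast++
slow=1 fast=3: a[fast]=5≠a[slow]=4 write a[2]=5, slow++,fast++
slow=2 fast=4: a[fast]=5=a[slow] dup, fast++
slow=2 fast=5: a[fast]=7≠a[slow]=5 write a[3]=7, slow++,fast++
slow=3 fast=6: a[fast]=8≠a[slow]=7 write a[4]=8, slow++,fast++
slow=4 fast=7: a[fast]=9≠a[slow]=8 write a[5]=9, slow++,fast++
slow=5 fast=8: a[fast]=9=a[slow] dup, fast++
slow=5 fast=9: a[fast]=10≠a[slow]=9 write a[6]=10, slow++,fast++
slow=6 fast=10: a[fast]=11≠a[slow]=10 write a[7]=11, slow++,fast++
slow=7 fast=11: a[fast]=11=a[slow] dup, fast++
slow=7 fast=12: a[fast]=12≠a[slow]=11 write a[8]=12, slow++,fast++
slow=8 fast=13: a[fast]=13≠a[slow]=12 write a[9]=13, slow++,fast++
slow=9 fast=14: a[fast]=13=a[slow] dup, fast++
slow=9 fast=15: a[fast]=14≠a[slow]=13 write a[10]=14, slow++,fast++
slow=10 fast=16: a[fast]=14=a[slow] dup, fast++

length 11; prefix = [3, 4, 5, 7, 8, 9, 10, 11, 12, 13, 14]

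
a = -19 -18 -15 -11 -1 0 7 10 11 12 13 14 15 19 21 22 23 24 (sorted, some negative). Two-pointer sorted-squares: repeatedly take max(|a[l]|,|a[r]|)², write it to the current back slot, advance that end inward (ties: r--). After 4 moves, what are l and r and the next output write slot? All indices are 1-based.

[1,18] |-19|<=|24| out[18]=576 → r--
[1,17] |-19|<=|23| out[17]=529 → r--
[1,16] |-19|<=|22| out[16]=484 → r--
[1,15] |-19|<=|21| out[15]=441 → r--

l=1, r=14, next write slot=14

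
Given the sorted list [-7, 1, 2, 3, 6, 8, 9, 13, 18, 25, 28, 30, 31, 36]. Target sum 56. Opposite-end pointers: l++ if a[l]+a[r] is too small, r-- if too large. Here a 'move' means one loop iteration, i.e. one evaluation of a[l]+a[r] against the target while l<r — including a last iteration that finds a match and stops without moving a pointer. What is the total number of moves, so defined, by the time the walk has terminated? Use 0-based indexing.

11 moves

l=0 r=13: -7+36=29 <56, l++
l=1 r=13: 1+36=37 <56, l++
l=2 r=13: 2+36=38 <56, l++
l=3 r=13: 3+36=39 <56, l++
l=4 r=13: 6+36=42 <56, l++
l=5 r=13: 8+36=44 <56, l++
l=6 r=13: 9+36=45 <56, l++
l=7 r=13: 13+36=49 <56, l++
l=8 r=13: 18+36=54 <56, l++
l=9 r=13: 25+36=61 >56, r--
l=9 r=12: 25+31=56, found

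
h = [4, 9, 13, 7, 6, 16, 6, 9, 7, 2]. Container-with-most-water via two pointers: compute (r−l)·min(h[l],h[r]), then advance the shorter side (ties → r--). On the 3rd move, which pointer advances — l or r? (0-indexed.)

l=0 r=9: min(4,2)*9=18 best=18 *, r--
l=0 r=8: min(4,7)*8=32 best=32 *, l++
l=1 r=8: min(9,7)*7=49 best=49 *, r--

r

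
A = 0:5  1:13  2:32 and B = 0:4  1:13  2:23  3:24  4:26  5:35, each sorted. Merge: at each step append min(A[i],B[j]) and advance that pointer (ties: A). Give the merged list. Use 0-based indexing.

[4, 5, 13, 13, 23, 24, 26, 32, 35]

[i=0,j=0] A[i]=5>B[j]=4 take 4 → j++
[i=0,j=1] A[i]=5<=B[j]=13 take 5 → i++
[i=1,j=1] A[i]=13<=B[j]=13 take 13 → i++
[i=2,j=1] A[i]=32>B[j]=13 take 13 → j++
[i=2,j=2] A[i]=32>B[j]=23 take 23 → j++
[i=2,j=3] A[i]=32>B[j]=24 take 24 → j++
[i=2,j=4] A[i]=32>B[j]=26 take 26 → j++
[i=2,j=5] A[i]=32<=B[j]=35 take 32 → i++
[i=3,j=5] A done, take B[j]=35 → j++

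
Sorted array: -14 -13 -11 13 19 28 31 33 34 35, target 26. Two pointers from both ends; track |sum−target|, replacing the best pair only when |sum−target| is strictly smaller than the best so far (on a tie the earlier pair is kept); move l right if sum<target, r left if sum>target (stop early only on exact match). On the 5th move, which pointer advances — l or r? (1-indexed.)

l=1 r=10: -14+35=21 d=5 *, l++
l=2 r=10: -13+35=22 d=4 *, l++
l=3 r=10: -11+35=24 d=2 *, l++
l=4 r=10: 13+35=48 d=22, r--
l=4 r=9: 13+34=47 d=21, r--

r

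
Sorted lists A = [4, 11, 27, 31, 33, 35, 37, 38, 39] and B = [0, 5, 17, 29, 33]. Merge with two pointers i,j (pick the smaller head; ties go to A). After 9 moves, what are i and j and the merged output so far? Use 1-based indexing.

i=1 j=1: A[i]=4>B[j]=0 take 0, j++
i=1 j=2: A[i]=4<=B[j]=5 take 4, i++
i=2 j=2: A[i]=11>B[j]=5 take 5, j++
i=2 j=3: A[i]=11<=B[j]=17 take 11, i++
i=3 j=3: A[i]=27>B[j]=17 take 17, j++
i=3 j=4: A[i]=27<=B[j]=29 take 27, i++
i=4 j=4: A[i]=31>B[j]=29 take 29, j++
i=4 j=5: A[i]=31<=B[j]=33 take 31, i++
i=5 j=5: A[i]=33<=B[j]=33 take 33, i++

i=6, j=5, merged so far=[0, 4, 5, 11, 17, 27, 29, 31, 33]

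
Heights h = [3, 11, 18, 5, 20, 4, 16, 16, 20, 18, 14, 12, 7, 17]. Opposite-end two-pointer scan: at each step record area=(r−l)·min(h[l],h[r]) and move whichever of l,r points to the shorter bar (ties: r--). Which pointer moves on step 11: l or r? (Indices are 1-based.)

r

l=1 r=14: min(3,17)*13=39 best=39 *, l++
l=2 r=14: min(11,17)*12=132 best=132 *, l++
l=3 r=14: min(18,17)*11=187 best=187 *, r--
l=3 r=13: min(18,7)*10=70 best=187, r--
l=3 r=12: min(18,12)*9=108 best=187, r--
l=3 r=11: min(18,14)*8=112 best=187, r--
l=3 r=10: min(18,18)*7=126 best=187, r--
l=3 r=9: min(18,20)*6=108 best=187, l++
l=4 r=9: min(5,20)*5=25 best=187, l++
l=5 r=9: min(20,20)*4=80 best=187, r--
l=5 r=8: min(20,16)*3=48 best=187, r--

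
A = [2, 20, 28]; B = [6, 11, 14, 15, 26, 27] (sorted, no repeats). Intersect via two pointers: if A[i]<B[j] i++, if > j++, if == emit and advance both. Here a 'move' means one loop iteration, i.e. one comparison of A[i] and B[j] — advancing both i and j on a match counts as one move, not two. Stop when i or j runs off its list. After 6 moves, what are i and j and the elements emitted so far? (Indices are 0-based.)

i=0 j=0: 2<6, i++
i=1 j=0: 20>6, j++
i=1 j=1: 20>11, j++
i=1 j=2: 20>14, j++
i=1 j=3: 20>15, j++
i=1 j=4: 20<26, i++

i=2, j=4, emitted=[]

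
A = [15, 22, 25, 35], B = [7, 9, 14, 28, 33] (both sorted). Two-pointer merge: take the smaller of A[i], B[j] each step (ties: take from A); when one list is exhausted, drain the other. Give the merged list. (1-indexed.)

i=1 j=1: A[i]=15>B[j]=7 take 7, j++
i=1 j=2: A[i]=15>B[j]=9 take 9, j++
i=1 j=3: A[i]=15>B[j]=14 take 14, j++
i=1 j=4: A[i]=15<=B[j]=28 take 15, i++
i=2 j=4: A[i]=22<=B[j]=28 take 22, i++
i=3 j=4: A[i]=25<=B[j]=28 take 25, i++
i=4 j=4: A[i]=35>B[j]=28 take 28, j++
i=4 j=5: A[i]=35>B[j]=33 take 33, j++
i=4 j=6: B done, take A[i]=35, i++

[7, 9, 14, 15, 22, 25, 28, 33, 35]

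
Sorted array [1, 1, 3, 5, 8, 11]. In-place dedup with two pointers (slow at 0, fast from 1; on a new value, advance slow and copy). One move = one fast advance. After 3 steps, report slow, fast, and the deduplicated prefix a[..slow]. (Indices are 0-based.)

slow=0 fast=1: a[fast]=1=a[slow] dup, fast++
slow=0 fast=2: a[fast]=3≠a[slow]=1 write a[1]=3, slow++,fast++
slow=1 fast=3: a[fast]=5≠a[slow]=3 write a[2]=5, slow++,fast++

slow=2, fast=4, prefix=[1, 3, 5]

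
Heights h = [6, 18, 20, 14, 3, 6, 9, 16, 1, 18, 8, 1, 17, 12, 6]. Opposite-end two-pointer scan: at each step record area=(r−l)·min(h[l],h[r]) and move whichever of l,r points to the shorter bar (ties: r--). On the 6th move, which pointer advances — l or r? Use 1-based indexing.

[1,15] min(6,6)*14=84 best=84 * → r--
[1,14] min(6,12)*13=78 best=84 → l++
[2,14] min(18,12)*12=144 best=144 * → r--
[2,13] min(18,17)*11=187 best=187 * → r--
[2,12] min(18,1)*10=10 best=187 → r--
[2,11] min(18,8)*9=72 best=187 → r--

r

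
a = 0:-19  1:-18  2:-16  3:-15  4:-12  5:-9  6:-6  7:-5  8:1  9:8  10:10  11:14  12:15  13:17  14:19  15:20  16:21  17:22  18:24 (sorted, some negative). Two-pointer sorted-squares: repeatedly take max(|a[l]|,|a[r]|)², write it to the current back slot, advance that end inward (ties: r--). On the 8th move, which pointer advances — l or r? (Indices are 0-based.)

l=0 r=18: |-19|<=|24| out[18]=576, r--
l=0 r=17: |-19|<=|22| out[17]=484, r--
l=0 r=16: |-19|<=|21| out[16]=441, r--
l=0 r=15: |-19|<=|20| out[15]=400, r--
l=0 r=14: |-19|<=|19| out[14]=361, r--
l=0 r=13: |-19|>|17| out[13]=361, l++
l=1 r=13: |-18|>|17| out[12]=324, l++
l=2 r=13: |-16|<=|17| out[11]=289, r--

r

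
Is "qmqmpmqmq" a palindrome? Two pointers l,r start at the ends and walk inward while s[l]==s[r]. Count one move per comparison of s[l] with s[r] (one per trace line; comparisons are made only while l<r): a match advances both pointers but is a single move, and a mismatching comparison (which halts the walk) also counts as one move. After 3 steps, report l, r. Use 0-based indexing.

l=0 r=8: 'q'=='q', l++,r--
l=1 r=7: 'm'=='m', l++,r--
l=2 r=6: 'q'=='q', l++,r--

l=3, r=5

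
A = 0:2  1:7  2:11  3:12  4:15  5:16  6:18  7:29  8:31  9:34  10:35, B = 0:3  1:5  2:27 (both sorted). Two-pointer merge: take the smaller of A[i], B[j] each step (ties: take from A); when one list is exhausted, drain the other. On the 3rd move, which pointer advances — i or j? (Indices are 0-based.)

i=0 j=0: A[i]=2<=B[j]=3 take 2, i++
i=1 j=0: A[i]=7>B[j]=3 take 3, j++
i=1 j=1: A[i]=7>B[j]=5 take 5, j++

j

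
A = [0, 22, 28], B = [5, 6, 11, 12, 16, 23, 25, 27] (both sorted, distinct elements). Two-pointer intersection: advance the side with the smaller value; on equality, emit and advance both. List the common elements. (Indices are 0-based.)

[i=0,j=0] 0<5 → i++
[i=1,j=0] 22>5 → j++
[i=1,j=1] 22>6 → j++
[i=1,j=2] 22>11 → j++
[i=1,j=3] 22>12 → j++
[i=1,j=4] 22>16 → j++
[i=1,j=5] 22<23 → i++
[i=2,j=5] 28>23 → j++
[i=2,j=6] 28>25 → j++
[i=2,j=7] 28>27 → j++

intersection = []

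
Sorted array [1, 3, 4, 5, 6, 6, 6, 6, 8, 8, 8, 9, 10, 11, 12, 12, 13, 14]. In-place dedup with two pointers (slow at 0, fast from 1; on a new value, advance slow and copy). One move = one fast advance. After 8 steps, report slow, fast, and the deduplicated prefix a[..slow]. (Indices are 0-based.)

slow=5, fast=9, prefix=[1, 3, 4, 5, 6, 8]

slow=0 fast=1: a[fast]=3≠a[slow]=1 write a[1]=3, slow++,fast++
slow=1 fast=2: a[fast]=4≠a[slow]=3 write a[2]=4, slow++,fast++
slow=2 fast=3: a[fast]=5≠a[slow]=4 write a[3]=5, slow++,fast++
slow=3 fast=4: a[fast]=6≠a[slow]=5 write a[4]=6, slow++,fast++
slow=4 fast=5: a[fast]=6=a[slow] dup, fast++
slow=4 fast=6: a[fast]=6=a[slow] dup, fast++
slow=4 fast=7: a[fast]=6=a[slow] dup, fast++
slow=4 fast=8: a[fast]=8≠a[slow]=6 write a[5]=8, slow++,fast++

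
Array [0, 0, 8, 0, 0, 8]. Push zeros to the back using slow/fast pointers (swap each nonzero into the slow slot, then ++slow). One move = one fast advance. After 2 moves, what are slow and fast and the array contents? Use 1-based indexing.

slow=1 fast=1: a[fast]=0, fast++
slow=1 fast=2: a[fast]=0, fast++

slow=1, fast=3, a=[0, 0, 8, 0, 0, 8]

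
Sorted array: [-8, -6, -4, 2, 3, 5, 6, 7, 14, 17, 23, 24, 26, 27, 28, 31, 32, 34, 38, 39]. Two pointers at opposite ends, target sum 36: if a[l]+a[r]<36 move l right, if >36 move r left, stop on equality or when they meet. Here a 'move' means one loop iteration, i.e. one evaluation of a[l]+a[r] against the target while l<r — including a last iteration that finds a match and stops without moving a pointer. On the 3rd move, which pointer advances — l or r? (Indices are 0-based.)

l

[0,19] -8+39=31 <36 → l++
[1,19] -6+39=33 <36 → l++
[2,19] -4+39=35 <36 → l++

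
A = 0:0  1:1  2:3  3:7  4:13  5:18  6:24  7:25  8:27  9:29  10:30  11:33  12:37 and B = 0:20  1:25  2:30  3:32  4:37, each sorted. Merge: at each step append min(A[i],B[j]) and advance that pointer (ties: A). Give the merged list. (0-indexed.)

[0, 1, 3, 7, 13, 18, 20, 24, 25, 25, 27, 29, 30, 30, 32, 33, 37, 37]

i=0 j=0: A[i]=0<=B[j]=20 take 0, i++
i=1 j=0: A[i]=1<=B[j]=20 take 1, i++
i=2 j=0: A[i]=3<=B[j]=20 take 3, i++
i=3 j=0: A[i]=7<=B[j]=20 take 7, i++
i=4 j=0: A[i]=13<=B[j]=20 take 13, i++
i=5 j=0: A[i]=18<=B[j]=20 take 18, i++
i=6 j=0: A[i]=24>B[j]=20 take 20, j++
i=6 j=1: A[i]=24<=B[j]=25 take 24, i++
i=7 j=1: A[i]=25<=B[j]=25 take 25, i++
i=8 j=1: A[i]=27>B[j]=25 take 25, j++
i=8 j=2: A[i]=27<=B[j]=30 take 27, i++
i=9 j=2: A[i]=29<=B[j]=30 take 29, i++
i=10 j=2: A[i]=30<=B[j]=30 take 30, i++
i=11 j=2: A[i]=33>B[j]=30 take 30, j++
i=11 j=3: A[i]=33>B[j]=32 take 32, j++
i=11 j=4: A[i]=33<=B[j]=37 take 33, i++
i=12 j=4: A[i]=37<=B[j]=37 take 37, i++
i=13 j=4: A done, take B[j]=37, j++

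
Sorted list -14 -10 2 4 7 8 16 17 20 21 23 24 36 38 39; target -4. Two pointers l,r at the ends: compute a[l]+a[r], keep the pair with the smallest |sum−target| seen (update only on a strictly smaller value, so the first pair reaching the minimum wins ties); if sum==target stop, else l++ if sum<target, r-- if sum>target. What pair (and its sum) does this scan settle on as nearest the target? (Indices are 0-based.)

l=0 r=14: -14+39=25 d=29 *, r--
l=0 r=13: -14+38=24 d=28 *, r--
l=0 r=12: -14+36=22 d=26 *, r--
l=0 r=11: -14+24=10 d=14 *, r--
l=0 r=10: -14+23=9 d=13 *, r--
l=0 r=9: -14+21=7 d=11 *, r--
l=0 r=8: -14+20=6 d=10 *, r--
l=0 r=7: -14+17=3 d=7 *, r--
l=0 r=6: -14+16=2 d=6 *, r--
l=0 r=5: -14+8=-6 d=2 *, l++
l=1 r=5: -10+8=-2 d=2, r--
l=1 r=4: -10+7=-3 d=1 *, r--
l=1 r=3: -10+4=-6 d=2, l++
l=2 r=3: 2+4=6 d=10, r--

pair (-10, 7) with sum -3 (|Δ|=1)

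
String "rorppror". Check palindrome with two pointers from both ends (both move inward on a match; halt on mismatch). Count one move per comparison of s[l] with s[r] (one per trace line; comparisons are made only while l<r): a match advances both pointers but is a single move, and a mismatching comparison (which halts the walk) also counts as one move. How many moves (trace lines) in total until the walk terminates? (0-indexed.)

[0,7] 'r'=='r' → l++,r--
[1,6] 'o'=='o' → l++,r--
[2,5] 'r'=='r' → l++,r--
[3,4] 'p'=='p' → l++,r--

4 moves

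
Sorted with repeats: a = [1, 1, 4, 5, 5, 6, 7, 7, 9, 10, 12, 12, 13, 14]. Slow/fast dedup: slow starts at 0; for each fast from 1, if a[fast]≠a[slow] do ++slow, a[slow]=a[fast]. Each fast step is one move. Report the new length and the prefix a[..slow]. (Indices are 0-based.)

(s=0,f=1) a[fast]=1=a[slow] dup → fast++
(s=0,f=2) a[fast]=4≠a[slow]=1 write a[1]=4 → slow++,fast++
(s=1,f=3) a[fast]=5≠a[slow]=4 write a[2]=5 → slow++,fast++
(s=2,f=4) a[fast]=5=a[slow] dup → fast++
(s=2,f=5) a[fast]=6≠a[slow]=5 write a[3]=6 → slow++,fast++
(s=3,f=6) a[fast]=7≠a[slow]=6 write a[4]=7 → slow++,fast++
(s=4,f=7) a[fast]=7=a[slow] dup → fast++
(s=4,f=8) a[fast]=9≠a[slow]=7 write a[5]=9 → slow++,fast++
(s=5,f=9) a[fast]=10≠a[slow]=9 write a[6]=10 → slow++,fast++
(s=6,f=10) a[fast]=12≠a[slow]=10 write a[7]=12 → slow++,fast++
(s=7,f=11) a[fast]=12=a[slow] dup → fast++
(s=7,f=12) a[fast]=13≠a[slow]=12 write a[8]=13 → slow++,fast++
(s=8,f=13) a[fast]=14≠a[slow]=13 write a[9]=14 → slow++,fast++

length 10; prefix = [1, 4, 5, 6, 7, 9, 10, 12, 13, 14]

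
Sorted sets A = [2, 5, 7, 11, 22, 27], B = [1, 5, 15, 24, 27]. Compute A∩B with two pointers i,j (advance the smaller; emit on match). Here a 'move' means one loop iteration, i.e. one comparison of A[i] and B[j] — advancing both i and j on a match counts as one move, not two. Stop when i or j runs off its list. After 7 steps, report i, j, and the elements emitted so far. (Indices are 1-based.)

i=6, j=4, emitted=[5]

i=1 j=1: 2>1, j++
i=1 j=2: 2<5, i++
i=2 j=2: 5==5 emit, i++,j++
i=3 j=3: 7<15, i++
i=4 j=3: 11<15, i++
i=5 j=3: 22>15, j++
i=5 j=4: 22<24, i++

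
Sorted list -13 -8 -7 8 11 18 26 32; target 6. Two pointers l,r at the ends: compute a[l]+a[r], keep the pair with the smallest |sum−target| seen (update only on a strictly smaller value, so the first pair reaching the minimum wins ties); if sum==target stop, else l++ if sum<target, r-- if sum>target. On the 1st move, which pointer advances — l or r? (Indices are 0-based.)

r

[0,7] -13+32=19 d=13 * → r--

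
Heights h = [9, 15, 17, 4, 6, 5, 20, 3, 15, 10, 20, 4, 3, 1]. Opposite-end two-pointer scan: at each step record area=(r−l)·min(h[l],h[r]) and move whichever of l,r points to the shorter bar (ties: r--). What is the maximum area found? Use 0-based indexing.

max area = 136

l=0 r=13: min(9,1)*13=13 best=13 *, r--
l=0 r=12: min(9,3)*12=36 best=36 *, r--
l=0 r=11: min(9,4)*11=44 best=44 *, r--
l=0 r=10: min(9,20)*10=90 best=90 *, l++
l=1 r=10: min(15,20)*9=135 best=135 *, l++
l=2 r=10: min(17,20)*8=136 best=136 *, l++
l=3 r=10: min(4,20)*7=28 best=136, l++
l=4 r=10: min(6,20)*6=36 best=136, l++
l=5 r=10: min(5,20)*5=25 best=136, l++
l=6 r=10: min(20,20)*4=80 best=136, r--
l=6 r=9: min(20,10)*3=30 best=136, r--
l=6 r=8: min(20,15)*2=30 best=136, r--
l=6 r=7: min(20,3)*1=3 best=136, r--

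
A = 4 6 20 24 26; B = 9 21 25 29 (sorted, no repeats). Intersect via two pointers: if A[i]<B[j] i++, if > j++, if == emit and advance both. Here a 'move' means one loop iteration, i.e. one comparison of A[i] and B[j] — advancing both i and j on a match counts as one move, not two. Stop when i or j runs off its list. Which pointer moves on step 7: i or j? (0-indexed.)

i=0 j=0: 4<9, i++
i=1 j=0: 6<9, i++
i=2 j=0: 20>9, j++
i=2 j=1: 20<21, i++
i=3 j=1: 24>21, j++
i=3 j=2: 24<25, i++
i=4 j=2: 26>25, j++

j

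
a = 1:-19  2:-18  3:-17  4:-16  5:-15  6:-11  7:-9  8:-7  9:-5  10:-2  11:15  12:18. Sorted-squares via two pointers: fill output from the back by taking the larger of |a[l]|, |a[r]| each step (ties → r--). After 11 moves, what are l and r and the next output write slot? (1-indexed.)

[1,12] |-19|>|18| out[12]=361 → l++
[2,12] |-18|<=|18| out[11]=324 → r--
[2,11] |-18|>|15| out[10]=324 → l++
[3,11] |-17|>|15| out[9]=289 → l++
[4,11] |-16|>|15| out[8]=256 → l++
[5,11] |-15|<=|15| out[7]=225 → r--
[5,10] |-15|>|-2| out[6]=225 → l++
[6,10] |-11|>|-2| out[5]=121 → l++
[7,10] |-9|>|-2| out[4]=81 → l++
[8,10] |-7|>|-2| out[3]=49 → l++
[9,10] |-5|>|-2| out[2]=25 → l++

l=10, r=10, next write slot=1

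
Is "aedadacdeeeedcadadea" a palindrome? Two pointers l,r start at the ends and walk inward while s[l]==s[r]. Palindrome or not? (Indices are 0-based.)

palindrome

l=0 r=19: 'a'=='a', l++,r--
l=1 r=18: 'e'=='e', l++,r--
l=2 r=17: 'd'=='d', l++,r--
l=3 r=16: 'a'=='a', l++,r--
l=4 r=15: 'd'=='d', l++,r--
l=5 r=14: 'a'=='a', l++,r--
l=6 r=13: 'c'=='c', l++,r--
l=7 r=12: 'd'=='d', l++,r--
l=8 r=11: 'e'=='e', l++,r--
l=9 r=10: 'e'=='e', l++,r--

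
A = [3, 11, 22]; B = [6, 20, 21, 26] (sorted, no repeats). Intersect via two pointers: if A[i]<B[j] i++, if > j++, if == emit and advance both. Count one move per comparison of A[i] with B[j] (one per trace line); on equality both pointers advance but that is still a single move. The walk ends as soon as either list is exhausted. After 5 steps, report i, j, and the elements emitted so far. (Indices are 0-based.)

i=2, j=3, emitted=[]

[i=0,j=0] 3<6 → i++
[i=1,j=0] 11>6 → j++
[i=1,j=1] 11<20 → i++
[i=2,j=1] 22>20 → j++
[i=2,j=2] 22>21 → j++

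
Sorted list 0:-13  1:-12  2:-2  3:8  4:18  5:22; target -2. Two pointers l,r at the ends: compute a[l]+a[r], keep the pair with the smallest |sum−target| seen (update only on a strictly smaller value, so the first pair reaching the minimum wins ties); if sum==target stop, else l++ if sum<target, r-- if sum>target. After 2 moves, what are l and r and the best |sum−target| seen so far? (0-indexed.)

[0,5] -13+22=9 d=11 * → r--
[0,4] -13+18=5 d=7 * → r--

l=0, r=3, best |Δ|=7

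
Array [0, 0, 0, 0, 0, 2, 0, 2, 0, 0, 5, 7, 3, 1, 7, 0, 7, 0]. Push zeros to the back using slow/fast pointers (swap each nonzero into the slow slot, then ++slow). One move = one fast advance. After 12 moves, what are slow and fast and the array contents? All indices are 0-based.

(s=0,f=0) a[fast]=0 → fast++
(s=0,f=1) a[fast]=0 → fast++
(s=0,f=2) a[fast]=0 → fast++
(s=0,f=3) a[fast]=0 → fast++
(s=0,f=4) a[fast]=0 → fast++
(s=0,f=5) a[fast]=2≠0 swap→a[0]=2 → slow++,fast++
(s=1,f=6) a[fast]=0 → fast++
(s=1,f=7) a[fast]=2≠0 swap→a[1]=2 → slow++,fast++
(s=2,f=8) a[fast]=0 → fast++
(s=2,f=9) a[fast]=0 → fast++
(s=2,f=10) a[fast]=5≠0 swap→a[2]=5 → slow++,fast++
(s=3,f=11) a[fast]=7≠0 swap→a[3]=7 → slow++,fast++

slow=4, fast=12, a=[2, 2, 5, 7, 0, 0, 0, 0, 0, 0, 0, 0, 3, 1, 7, 0, 7, 0]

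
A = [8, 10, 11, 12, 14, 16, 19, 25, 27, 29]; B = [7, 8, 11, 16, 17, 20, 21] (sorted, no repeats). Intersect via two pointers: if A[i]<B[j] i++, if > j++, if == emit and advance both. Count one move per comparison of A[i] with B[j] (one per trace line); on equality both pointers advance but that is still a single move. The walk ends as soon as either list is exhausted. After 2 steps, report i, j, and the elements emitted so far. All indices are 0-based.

i=1, j=2, emitted=[8]

[i=0,j=0] 8>7 → j++
[i=0,j=1] 8==8 emit → i++,j++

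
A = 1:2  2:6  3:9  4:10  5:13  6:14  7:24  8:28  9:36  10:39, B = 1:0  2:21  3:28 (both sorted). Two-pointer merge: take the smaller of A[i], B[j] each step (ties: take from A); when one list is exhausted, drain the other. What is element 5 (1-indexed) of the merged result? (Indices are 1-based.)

merged[5] = 10

[i=1,j=1] A[i]=2>B[j]=0 take 0 → j++
[i=1,j=2] A[i]=2<=B[j]=21 take 2 → i++
[i=2,j=2] A[i]=6<=B[j]=21 take 6 → i++
[i=3,j=2] A[i]=9<=B[j]=21 take 9 → i++
[i=4,j=2] A[i]=10<=B[j]=21 take 10 → i++
[i=5,j=2] A[i]=13<=B[j]=21 take 13 → i++
[i=6,j=2] A[i]=14<=B[j]=21 take 14 → i++
[i=7,j=2] A[i]=24>B[j]=21 take 21 → j++
[i=7,j=3] A[i]=24<=B[j]=28 take 24 → i++
[i=8,j=3] A[i]=28<=B[j]=28 take 28 → i++
[i=9,j=3] A[i]=36>B[j]=28 take 28 → j++
[i=9,j=4] B done, take A[i]=36 → i++
[i=10,j=4] B done, take A[i]=39 → i++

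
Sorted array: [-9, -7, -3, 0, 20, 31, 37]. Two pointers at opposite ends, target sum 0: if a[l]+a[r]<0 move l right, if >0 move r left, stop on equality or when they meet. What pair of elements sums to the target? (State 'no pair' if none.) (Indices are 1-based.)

no pair

[1,7] -9+37=28 >0 → r--
[1,6] -9+31=22 >0 → r--
[1,5] -9+20=11 >0 → r--
[1,4] -9+0=-9 <0 → l++
[2,4] -7+0=-7 <0 → l++
[3,4] -3+0=-3 <0 → l++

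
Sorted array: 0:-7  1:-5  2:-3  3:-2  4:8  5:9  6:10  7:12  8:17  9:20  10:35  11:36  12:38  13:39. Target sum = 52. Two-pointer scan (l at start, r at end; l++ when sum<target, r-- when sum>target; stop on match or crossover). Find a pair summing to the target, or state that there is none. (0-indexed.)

(17, 35)

l=0 r=13: -7+39=32 <52, l++
l=1 r=13: -5+39=34 <52, l++
l=2 r=13: -3+39=36 <52, l++
l=3 r=13: -2+39=37 <52, l++
l=4 r=13: 8+39=47 <52, l++
l=5 r=13: 9+39=48 <52, l++
l=6 r=13: 10+39=49 <52, l++
l=7 r=13: 12+39=51 <52, l++
l=8 r=13: 17+39=56 >52, r--
l=8 r=12: 17+38=55 >52, r--
l=8 r=11: 17+36=53 >52, r--
l=8 r=10: 17+35=52, found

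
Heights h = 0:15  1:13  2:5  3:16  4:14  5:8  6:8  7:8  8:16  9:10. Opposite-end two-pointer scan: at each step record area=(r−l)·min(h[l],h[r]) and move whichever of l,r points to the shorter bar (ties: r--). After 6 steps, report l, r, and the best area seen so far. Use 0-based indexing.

[0,9] min(15,10)*9=90 best=90 * → r--
[0,8] min(15,16)*8=120 best=120 * → l++
[1,8] min(13,16)*7=91 best=120 → l++
[2,8] min(5,16)*6=30 best=120 → l++
[3,8] min(16,16)*5=80 best=120 → r--
[3,7] min(16,8)*4=32 best=120 → r--

l=3, r=6, best area=120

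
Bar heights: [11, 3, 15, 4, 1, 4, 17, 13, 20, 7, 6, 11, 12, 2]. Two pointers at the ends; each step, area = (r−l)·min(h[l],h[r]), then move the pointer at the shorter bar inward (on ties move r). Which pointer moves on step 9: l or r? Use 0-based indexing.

l=0 r=13: min(11,2)*13=26 best=26 *, r--
l=0 r=12: min(11,12)*12=132 best=132 *, l++
l=1 r=12: min(3,12)*11=33 best=132, l++
l=2 r=12: min(15,12)*10=120 best=132, r--
l=2 r=11: min(15,11)*9=99 best=132, r--
l=2 r=10: min(15,6)*8=48 best=132, r--
l=2 r=9: min(15,7)*7=49 best=132, r--
l=2 r=8: min(15,20)*6=90 best=132, l++
l=3 r=8: min(4,20)*5=20 best=132, l++

l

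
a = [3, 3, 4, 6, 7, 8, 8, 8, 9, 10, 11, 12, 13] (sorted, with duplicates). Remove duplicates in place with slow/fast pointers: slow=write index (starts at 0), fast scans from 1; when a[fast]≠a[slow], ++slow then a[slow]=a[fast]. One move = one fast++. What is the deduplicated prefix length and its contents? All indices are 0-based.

length 10; prefix = [3, 4, 6, 7, 8, 9, 10, 11, 12, 13]

slow=0 fast=1: a[fast]=3=a[slow] dup, fast++
slow=0 fast=2: a[fast]=4≠a[slow]=3 write a[1]=4, slow++,fast++
slow=1 fast=3: a[fast]=6≠a[slow]=4 write a[2]=6, slow++,fast++
slow=2 fast=4: a[fast]=7≠a[slow]=6 write a[3]=7, slow++,fast++
slow=3 fast=5: a[fast]=8≠a[slow]=7 write a[4]=8, slow++,fast++
slow=4 fast=6: a[fast]=8=a[slow] dup, fast++
slow=4 fast=7: a[fast]=8=a[slow] dup, fast++
slow=4 fast=8: a[fast]=9≠a[slow]=8 write a[5]=9, slow++,fast++
slow=5 fast=9: a[fast]=10≠a[slow]=9 write a[6]=10, slow++,fast++
slow=6 fast=10: a[fast]=11≠a[slow]=10 write a[7]=11, slow++,fast++
slow=7 fast=11: a[fast]=12≠a[slow]=11 write a[8]=12, slow++,fast++
slow=8 fast=12: a[fast]=13≠a[slow]=12 write a[9]=13, slow++,fast++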